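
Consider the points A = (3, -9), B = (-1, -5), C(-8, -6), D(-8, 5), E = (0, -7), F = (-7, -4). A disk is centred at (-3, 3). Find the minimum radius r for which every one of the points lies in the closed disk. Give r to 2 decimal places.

13.42

The required radius is the distance from (-3, 3) to the farthest point.
Squared distances: 180, 68, 106, 29, 109, 65.
Maximum is 180, attained at A.
r = √180 ≈ 13.42.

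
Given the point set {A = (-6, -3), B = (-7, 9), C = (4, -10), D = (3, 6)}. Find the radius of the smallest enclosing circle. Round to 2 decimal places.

10.98

A smallest enclosing disk is always determined by at most three of the input points on its boundary.
The farthest pair is B–C with squared distance 482. The circle on this segment as diameter has centre (-1.5, -0.5) and r² = 482/4 = 120.5.
Check A: distance² to centre = 26.5 ≤ 120.5, so it lies inside.
All remaining points lie in this disk, and no smaller disk contains both endpoints, so this is the minimum enclosing circle.
r = √(120.5) ≈ 10.98.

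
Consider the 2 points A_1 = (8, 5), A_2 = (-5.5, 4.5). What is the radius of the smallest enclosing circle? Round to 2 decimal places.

6.75

The smallest circle enclosing two points has them as diameter endpoints.
Centre = midpoint = (1.25, 4.75); r² = |A_1A_2|²/4 = 182.5/4 = 45.625.
r = √(45.625) ≈ 6.75.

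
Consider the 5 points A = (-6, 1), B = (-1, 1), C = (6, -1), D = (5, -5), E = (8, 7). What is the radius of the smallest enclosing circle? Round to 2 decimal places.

A smallest enclosing disk is always determined by at most three of the input points on its boundary.
The minimum enclosing circle is determined by three boundary points: A, D, E.
Their circumcentre is (1.78, 2.18) with r² = 61.9208.
The farthest remaining point C is at distance² 27.9208 ≤ 61.9208.
r = √(61.9208) ≈ 7.87.

7.87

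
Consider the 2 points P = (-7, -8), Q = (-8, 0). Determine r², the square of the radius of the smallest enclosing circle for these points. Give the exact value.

The smallest circle enclosing two points has them as diameter endpoints.
Centre = midpoint = (-7.5, -4); r² = |PQ|²/4 = 65/4 = 16.25.

16.25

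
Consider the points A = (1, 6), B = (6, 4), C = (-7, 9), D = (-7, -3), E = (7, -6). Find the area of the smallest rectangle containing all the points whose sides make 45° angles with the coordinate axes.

290

In coordinates u = x + y, v = x − y the rectangle is axis-aligned; the map (x,y)→(u,v) scales areas by 2.
u-values: 7, 10, 2, -10, 1; range = 10 − (-10) = 20.
v-values: -5, 2, -16, -4, 13; range = 13 − (-16) = 29.
Area = (20 × 29) / 2 = 290.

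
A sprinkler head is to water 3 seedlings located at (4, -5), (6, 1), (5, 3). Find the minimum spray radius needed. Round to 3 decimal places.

Call the three points A, B, C in the order given.
Side lengths²: AB² = 40, AC² = 65, BC² = 5.
Since AC² = 65 ≥ 40 + 5 = 45, the angle opposite AC is not acute, so the smallest enclosing circle has AC as diameter.
Centre = midpoint of AC = (4.5, -1), r² = 65/4 = 16.25.
r = √(16.25) ≈ 4.031.

4.031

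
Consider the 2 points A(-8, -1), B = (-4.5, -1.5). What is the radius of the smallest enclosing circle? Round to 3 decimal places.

The smallest circle enclosing two points has them as diameter endpoints.
Centre = midpoint = (-6.25, -1.25); r² = |AB|²/4 = 12.5/4 = 3.125.
r = √(3.125) ≈ 1.768.

1.768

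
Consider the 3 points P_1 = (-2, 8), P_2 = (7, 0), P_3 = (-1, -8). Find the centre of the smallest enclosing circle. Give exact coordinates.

Side lengths²: P_1P_2² = 145, P_1P_3² = 257, P_2P_3² = 128.
Since P_1P_3² = 257 < 145 + 128 = 273, the triangle is acute, so the smallest enclosing circle is the circumcircle.
Circumcentre = (-35/34, 1/34), r² = 37265/578.
Centre = (-35/34, 1/34).

(-35/34, 1/34)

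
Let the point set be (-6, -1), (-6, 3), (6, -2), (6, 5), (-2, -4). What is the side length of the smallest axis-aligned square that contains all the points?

The bounding box has width 12 and height 9.
An axis-aligned square enclosing the set must have side ≥ max(width, height).
So the minimum side is max(12, 9) = 12.

12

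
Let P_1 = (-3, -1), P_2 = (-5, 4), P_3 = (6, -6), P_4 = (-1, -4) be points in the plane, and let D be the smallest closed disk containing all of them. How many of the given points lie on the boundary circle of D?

2

The minimum enclosing circle of a finite set is fixed by two of the points (as a diameter) or three (as a circumcircle).
The farthest pair is P_2–P_3 with squared distance 221. The circle on this segment as diameter has centre (0.5, -1) and r² = 221/4 = 55.25.
Check P_1: distance² to centre = 12.25 ≤ 55.25, so it lies inside.
All remaining points lie in this disk, and no smaller disk contains both endpoints, so this is the minimum enclosing circle.
The points at distance exactly r from the centre are P_2, P_3 — 2 points.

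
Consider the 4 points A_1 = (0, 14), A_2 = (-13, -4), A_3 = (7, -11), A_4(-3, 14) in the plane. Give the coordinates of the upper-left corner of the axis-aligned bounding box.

(-13, 14)

x-range [-13, 7], y-range [-11, 14].
The upper-left corner is (-13, 14).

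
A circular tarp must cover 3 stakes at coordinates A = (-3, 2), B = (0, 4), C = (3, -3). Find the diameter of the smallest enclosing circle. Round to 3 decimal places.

Side lengths²: AB² = 13, AC² = 61, BC² = 58.
Since AC² = 61 < 58 + 13 = 71, the triangle is acute, so the smallest enclosing circle is the circumcircle.
Circumcentre = (25/54, 1/18), r² = 22997/1458.
Diameter = 2r = 2√(22997/1458) ≈ 7.943.

7.943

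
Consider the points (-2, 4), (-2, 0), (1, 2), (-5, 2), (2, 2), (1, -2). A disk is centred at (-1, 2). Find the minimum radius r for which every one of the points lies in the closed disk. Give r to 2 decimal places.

The required radius is the distance from (-1, 2) to the farthest point.
Squared distances: 5, 5, 4, 16, 9, 20.
Maximum is 20, attained at (1, -2).
r = √20 ≈ 4.47.

4.47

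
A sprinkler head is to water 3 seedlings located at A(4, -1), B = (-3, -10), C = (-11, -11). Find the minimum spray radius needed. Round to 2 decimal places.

9.01

Side lengths²: AB² = 130, AC² = 325, BC² = 65.
Since AC² = 325 ≥ 130 + 65 = 195, the angle opposite AC is not acute, so the smallest enclosing circle has AC as diameter.
Centre = midpoint of AC = (-3.5, -6), r² = 325/4 = 81.25.
r = √(81.25) ≈ 9.01.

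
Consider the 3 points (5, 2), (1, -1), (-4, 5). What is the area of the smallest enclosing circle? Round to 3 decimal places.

70.686

Call the three points A, B, C in the order given.
Side lengths²: AB² = 25, AC² = 90, BC² = 61.
Since AC² = 90 ≥ 61 + 25 = 86, the angle opposite AC is not acute, so the smallest enclosing circle has AC as diameter.
Centre = midpoint of AC = (0.5, 3.5), r² = 90/4 = 22.5.
Area = π·r² = π·22.5 ≈ 70.686.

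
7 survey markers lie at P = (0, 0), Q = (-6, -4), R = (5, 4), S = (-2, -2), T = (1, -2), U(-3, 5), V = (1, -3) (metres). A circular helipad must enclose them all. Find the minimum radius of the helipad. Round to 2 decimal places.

6.80

A smallest enclosing disk is always determined by at most three of the input points on its boundary.
The farthest pair is Q–R with squared distance 185. The circle on this segment as diameter has centre (-0.5, 0) and r² = 185/4 = 46.25.
Check P: distance² to centre = 0.25 ≤ 46.25, so it lies inside.
All remaining points lie in this disk, and no smaller disk contains both endpoints, so this is the minimum enclosing circle.
r = √(46.25) ≈ 6.80.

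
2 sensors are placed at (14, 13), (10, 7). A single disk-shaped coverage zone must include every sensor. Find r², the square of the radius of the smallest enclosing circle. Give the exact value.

The smallest circle enclosing two points has them as diameter endpoints.
Centre = midpoint = (12, 10); r² = |(14, 13)−(10, 7)|²/4 = 52/4 = 13.

13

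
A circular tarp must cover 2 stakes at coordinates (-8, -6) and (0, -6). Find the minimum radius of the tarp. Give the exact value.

The smallest circle enclosing two points has them as diameter endpoints.
Centre = midpoint = (-4, -6); r² = |(-8, -6)−(0, -6)|²/4 = 64/4 = 16.
r = √16 = 4.

4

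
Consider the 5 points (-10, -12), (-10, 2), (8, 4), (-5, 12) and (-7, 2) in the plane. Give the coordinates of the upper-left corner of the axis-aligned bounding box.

(-10, 12)

x-range [-10, 8], y-range [-12, 12].
The upper-left corner is (-10, 12).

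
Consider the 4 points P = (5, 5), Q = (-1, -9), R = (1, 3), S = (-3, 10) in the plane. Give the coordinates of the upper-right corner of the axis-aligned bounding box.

(5, 10)

x-range [-3, 5], y-range [-9, 10].
The upper-right corner is (5, 10).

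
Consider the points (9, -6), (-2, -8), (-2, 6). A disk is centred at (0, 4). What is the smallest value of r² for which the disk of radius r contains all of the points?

181

The required radius is the distance from (0, 4) to the farthest point.
Squared distances: 181, 148, 8.
Maximum is 181, attained at (9, -6).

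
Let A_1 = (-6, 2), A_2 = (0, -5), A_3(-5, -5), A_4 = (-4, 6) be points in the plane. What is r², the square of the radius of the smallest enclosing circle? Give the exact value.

The minimum enclosing circle of a finite set is fixed by two of the points (as a diameter) or three (as a circumcircle).
The minimum enclosing circle is determined by three boundary points: A_2, A_3, A_4.
Their circumcentre is (-2.5, 7/22) with r² = 8357/242.
The farthest remaining point A_1 is at distance² 3649/242 ≤ 8357/242.

8357/242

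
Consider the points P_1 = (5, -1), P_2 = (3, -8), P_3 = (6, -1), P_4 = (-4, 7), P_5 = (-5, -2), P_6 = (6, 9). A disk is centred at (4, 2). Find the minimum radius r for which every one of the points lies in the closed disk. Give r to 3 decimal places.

The required radius is the distance from (4, 2) to the farthest point.
Squared distances: 10, 101, 13, 89, 97, 53.
Maximum is 101, attained at P_2.
r = √101 ≈ 10.050.

10.050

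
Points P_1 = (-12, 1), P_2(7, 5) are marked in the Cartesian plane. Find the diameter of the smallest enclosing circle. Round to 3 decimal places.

19.416

The smallest circle enclosing two points has them as diameter endpoints.
Centre = midpoint = (-2.5, 3); r² = |P_1P_2|²/4 = 377/4 = 94.25.
Diameter = 2r = 2√(94.25) ≈ 19.416.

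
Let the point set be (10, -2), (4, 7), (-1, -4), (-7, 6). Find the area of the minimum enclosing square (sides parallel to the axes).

289

The bounding box has width 17 and height 11.
An axis-aligned square enclosing the set must have side ≥ max(width, height).
So the minimum side is max(17, 11) = 17.
Area = 17² = 289.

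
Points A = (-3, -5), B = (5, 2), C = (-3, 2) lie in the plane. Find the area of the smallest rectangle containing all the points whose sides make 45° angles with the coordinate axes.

60

In coordinates u = x + y, v = x − y the rectangle is axis-aligned; the map (x,y)→(u,v) scales areas by 2.
u-values: -8, 7, -1; range = 7 − (-8) = 15.
v-values: 2, 3, -5; range = 3 − (-5) = 8.
Area = (15 × 8) / 2 = 60.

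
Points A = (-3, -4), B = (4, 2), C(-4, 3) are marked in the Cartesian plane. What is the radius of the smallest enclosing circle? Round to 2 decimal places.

4.78

Side lengths²: AB² = 85, AC² = 50, BC² = 65.
Since AB² = 85 < 65 + 50 = 115, the triangle is acute, so the smallest enclosing circle is the circumcircle.
Circumcentre = (-7/22, -1/22), r² = 5525/242.
r = √(5525/242) ≈ 4.78.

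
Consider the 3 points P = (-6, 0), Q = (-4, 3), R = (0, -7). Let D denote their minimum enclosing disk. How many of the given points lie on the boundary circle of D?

2

Side lengths²: PQ² = 13, PR² = 85, QR² = 116.
Since QR² = 116 ≥ 85 + 13 = 98, the angle opposite QR is not acute, so the smallest enclosing circle has QR as diameter.
Centre = midpoint of QR = (-2, -2), r² = 116/4 = 29.
The points at distance exactly r from the centre are Q, R — 2 points.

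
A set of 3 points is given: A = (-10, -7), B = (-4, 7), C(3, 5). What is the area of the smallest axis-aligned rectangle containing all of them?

x ranges over [-10, 3], width 13.
y ranges over [-7, 7], height 14.
Area = 13 × 14 = 182.

182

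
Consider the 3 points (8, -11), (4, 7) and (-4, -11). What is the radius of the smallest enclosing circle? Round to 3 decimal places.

Call the three points A, B, C in the order given.
Side lengths²: AB² = 340, AC² = 144, BC² = 388.
Since BC² = 388 < 340 + 144 = 484, the triangle is acute, so the smallest enclosing circle is the circumcircle.
Circumcentre = (2, -26/9), r² = 8245/81.
r = √(8245/81) ≈ 10.089.

10.089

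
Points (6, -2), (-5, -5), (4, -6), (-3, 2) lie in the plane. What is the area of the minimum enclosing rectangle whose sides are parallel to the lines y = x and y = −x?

In coordinates u = x + y, v = x − y the rectangle is axis-aligned; the map (x,y)→(u,v) scales areas by 2.
u-values: 4, -10, -2, -1; range = 4 − (-10) = 14.
v-values: 8, 0, 10, -5; range = 10 − (-5) = 15.
Area = (14 × 15) / 2 = 105.

105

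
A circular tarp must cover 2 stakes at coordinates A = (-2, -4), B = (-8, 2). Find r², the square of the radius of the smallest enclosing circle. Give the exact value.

18

The smallest circle enclosing two points has them as diameter endpoints.
Centre = midpoint = (-5, -1); r² = |AB|²/4 = 72/4 = 18.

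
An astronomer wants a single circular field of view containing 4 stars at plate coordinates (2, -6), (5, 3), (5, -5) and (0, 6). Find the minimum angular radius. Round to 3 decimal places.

6.116

By Welzl's lemma the MEC is supported by two points (diametrically opposite) or three points (on a circumcircle).
The minimum enclosing circle is determined by three boundary points: (2, -6), (5, -5), (0, 6).
Their circumcentre is (31/19, 2/19) with r² = 13505/361.
The farthest remaining point (5, 3) is at distance² 7121/361 ≤ 13505/361.
r = √(13505/361) ≈ 6.116.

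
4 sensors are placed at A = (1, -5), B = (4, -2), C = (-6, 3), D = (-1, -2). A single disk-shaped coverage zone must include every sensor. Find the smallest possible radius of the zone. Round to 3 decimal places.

The minimum enclosing circle is determined by three boundary points: A, B, C.
Their circumcentre is (-7/6, 1/6) with r² = 565/18.
The farthest remaining point D is at distance² 85/18 ≤ 565/18.
r = √(565/18) ≈ 5.603.

5.603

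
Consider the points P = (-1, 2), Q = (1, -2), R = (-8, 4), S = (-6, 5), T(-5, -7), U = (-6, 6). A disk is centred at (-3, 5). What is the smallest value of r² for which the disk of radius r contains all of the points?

148

The required radius is the distance from (-3, 5) to the farthest point.
Squared distances: 13, 65, 26, 9, 148, 10.
Maximum is 148, attained at T.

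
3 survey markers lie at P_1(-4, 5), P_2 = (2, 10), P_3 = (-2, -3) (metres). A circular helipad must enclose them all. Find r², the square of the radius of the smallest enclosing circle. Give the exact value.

Side lengths²: P_1P_2² = 61, P_1P_3² = 68, P_2P_3² = 185.
Since P_2P_3² = 185 ≥ 68 + 61 = 129, the angle opposite P_2P_3 is not acute, so the smallest enclosing circle has P_2P_3 as diameter.
Centre = midpoint of P_2P_3 = (0, 3.5), r² = 185/4 = 46.25.

46.25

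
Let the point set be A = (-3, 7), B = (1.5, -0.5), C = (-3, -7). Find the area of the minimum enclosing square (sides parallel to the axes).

196

The bounding box has width 4.5 and height 14.
An axis-aligned square enclosing the set must have side ≥ max(width, height).
So the minimum side is max(4.5, 14) = 14.
Area = 14² = 196.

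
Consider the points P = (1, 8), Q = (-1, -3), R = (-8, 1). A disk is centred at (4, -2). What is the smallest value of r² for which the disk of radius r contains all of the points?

The required radius is the distance from (4, -2) to the farthest point.
Squared distances: 109, 26, 153.
Maximum is 153, attained at R.

153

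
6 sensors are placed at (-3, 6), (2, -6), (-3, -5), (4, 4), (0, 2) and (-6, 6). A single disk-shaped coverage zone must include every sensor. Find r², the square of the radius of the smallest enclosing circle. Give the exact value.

52

The minimum enclosing circle of a finite set is fixed by two of the points (as a diameter) or three (as a circumcircle).
The farthest pair is (2, -6)–(-6, 6) with squared distance 208. The circle on this segment as diameter has centre (-2, 0) and r² = 208/4 = 52.
Check (-3, 6): distance² to centre = 37 ≤ 52, so it lies inside.
All remaining points lie in this disk, and no smaller disk contains both endpoints, so this is the minimum enclosing circle.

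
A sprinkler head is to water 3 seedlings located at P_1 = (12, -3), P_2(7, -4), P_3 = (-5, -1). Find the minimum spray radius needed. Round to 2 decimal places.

Side lengths²: P_1P_2² = 26, P_1P_3² = 293, P_2P_3² = 153.
Since P_1P_3² = 293 ≥ 153 + 26 = 179, the angle opposite P_1P_3 is not acute, so the smallest enclosing circle has P_1P_3 as diameter.
Centre = midpoint of P_1P_3 = (3.5, -2), r² = 293/4 = 73.25.
r = √(73.25) ≈ 8.56.

8.56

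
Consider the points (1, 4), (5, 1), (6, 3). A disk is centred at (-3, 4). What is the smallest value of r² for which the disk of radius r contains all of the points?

The required radius is the distance from (-3, 4) to the farthest point.
Squared distances: 16, 73, 82.
Maximum is 82, attained at (6, 3).

82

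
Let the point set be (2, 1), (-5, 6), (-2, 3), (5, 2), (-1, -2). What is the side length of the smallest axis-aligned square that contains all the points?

10

The bounding box has width 10 and height 8.
An axis-aligned square enclosing the set must have side ≥ max(width, height).
So the minimum side is max(10, 8) = 10.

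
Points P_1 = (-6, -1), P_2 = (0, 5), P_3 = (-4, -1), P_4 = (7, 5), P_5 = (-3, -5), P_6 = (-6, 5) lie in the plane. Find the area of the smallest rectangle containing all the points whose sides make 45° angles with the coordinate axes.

130

In coordinates u = x + y, v = x − y the rectangle is axis-aligned; the map (x,y)→(u,v) scales areas by 2.
u-values: -7, 5, -5, 12, -8, -1; range = 12 − (-8) = 20.
v-values: -5, -5, -3, 2, 2, -11; range = 2 − (-11) = 13.
Area = (20 × 13) / 2 = 130.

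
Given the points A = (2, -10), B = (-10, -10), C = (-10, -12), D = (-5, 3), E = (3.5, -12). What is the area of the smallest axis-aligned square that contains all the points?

The bounding box has width 13.5 and height 15.
An axis-aligned square enclosing the set must have side ≥ max(width, height).
So the minimum side is max(13.5, 15) = 15.
Area = 15² = 225.

225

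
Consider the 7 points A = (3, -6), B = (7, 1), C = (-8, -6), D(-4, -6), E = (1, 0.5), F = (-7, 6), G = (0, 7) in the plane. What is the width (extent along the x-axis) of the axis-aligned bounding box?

15

max x = 7, min x = -8, so width = 15.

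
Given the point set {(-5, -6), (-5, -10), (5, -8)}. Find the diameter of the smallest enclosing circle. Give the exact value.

10.4

Call the three points A, B, C in the order given.
Side lengths²: AB² = 16, AC² = 104, BC² = 104.
Since BC² = 104 < 104 + 16 = 120, the triangle is acute, so the smallest enclosing circle is the circumcircle.
Circumcentre = (-0.2, -8), r² = 27.04.
Diameter = 2r = 2√(27.04) = 10.4.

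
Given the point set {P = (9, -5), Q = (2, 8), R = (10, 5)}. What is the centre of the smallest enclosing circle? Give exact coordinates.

Side lengths²: PQ² = 218, PR² = 101, QR² = 73.
Since PQ² = 218 ≥ 101 + 73 = 174, the angle opposite PQ is not acute, so the smallest enclosing circle has PQ as diameter.
Centre = midpoint of PQ = (5.5, 1.5), r² = 218/4 = 54.5.
Centre = (5.5, 1.5).

(5.5, 1.5)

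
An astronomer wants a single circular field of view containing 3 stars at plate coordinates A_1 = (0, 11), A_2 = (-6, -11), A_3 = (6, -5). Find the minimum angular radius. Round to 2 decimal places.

Side lengths²: A_1A_2² = 520, A_1A_3² = 292, A_2A_3² = 180.
Since A_1A_2² = 520 ≥ 292 + 180 = 472, the angle opposite A_1A_2 is not acute, so the smallest enclosing circle has A_1A_2 as diameter.
Centre = midpoint of A_1A_2 = (-3, 0), r² = 520/4 = 130.
r = √130 ≈ 11.40.

11.40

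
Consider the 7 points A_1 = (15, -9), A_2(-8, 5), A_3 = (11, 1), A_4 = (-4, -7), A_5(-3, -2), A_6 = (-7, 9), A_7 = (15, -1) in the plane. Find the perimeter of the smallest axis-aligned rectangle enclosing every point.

82

Width = max x − min x = 15 − (-8) = 23.
Height = max y − min y = 9 − (-9) = 18.
Perimeter = 2(23 + 18) = 82.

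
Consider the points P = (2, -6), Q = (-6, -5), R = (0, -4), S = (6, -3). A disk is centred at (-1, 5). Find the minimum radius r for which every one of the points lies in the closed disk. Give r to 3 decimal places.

The required radius is the distance from (-1, 5) to the farthest point.
Squared distances: 130, 125, 82, 113.
Maximum is 130, attained at P.
r = √130 ≈ 11.402.

11.402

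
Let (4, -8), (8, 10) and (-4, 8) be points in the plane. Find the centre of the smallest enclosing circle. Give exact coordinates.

(42/13, 21/13)

Call the three points A, B, C in the order given.
Side lengths²: AB² = 340, AC² = 320, BC² = 148.
Since AB² = 340 < 320 + 148 = 468, the triangle is acute, so the smallest enclosing circle is the circumcircle.
Circumcentre = (42/13, 21/13), r² = 15725/169.
Centre = (42/13, 21/13).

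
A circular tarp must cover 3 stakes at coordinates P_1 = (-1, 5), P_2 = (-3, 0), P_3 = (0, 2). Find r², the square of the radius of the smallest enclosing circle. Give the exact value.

7.25

Side lengths²: P_1P_2² = 29, P_1P_3² = 10, P_2P_3² = 13.
Since P_1P_2² = 29 ≥ 13 + 10 = 23, the angle opposite P_1P_2 is not acute, so the smallest enclosing circle has P_1P_2 as diameter.
Centre = midpoint of P_1P_2 = (-2, 2.5), r² = 29/4 = 7.25.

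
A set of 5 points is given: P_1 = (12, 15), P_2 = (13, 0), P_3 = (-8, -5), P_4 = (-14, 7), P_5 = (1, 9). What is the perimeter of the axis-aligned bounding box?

94

Width = max x − min x = 13 − (-14) = 27.
Height = max y − min y = 15 − (-5) = 20.
Perimeter = 2(27 + 20) = 94.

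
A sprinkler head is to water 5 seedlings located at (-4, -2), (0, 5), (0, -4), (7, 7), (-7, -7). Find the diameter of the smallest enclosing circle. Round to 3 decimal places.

By Welzl's lemma the MEC is supported by two points (diametrically opposite) or three points (on a circumcircle).
The farthest pair is (7, 7)–(-7, -7) with squared distance 392. The circle on this segment as diameter has centre (0, 0) and r² = 392/4 = 98.
Check (-4, -2): distance² to centre = 20 ≤ 98, so it lies inside.
All remaining points lie in this disk, and no smaller disk contains both endpoints, so this is the minimum enclosing circle.
Diameter = 2r = 2√98 ≈ 19.799.

19.799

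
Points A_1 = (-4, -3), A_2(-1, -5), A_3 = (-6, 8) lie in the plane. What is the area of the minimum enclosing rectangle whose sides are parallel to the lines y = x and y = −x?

81

In coordinates u = x + y, v = x − y the rectangle is axis-aligned; the map (x,y)→(u,v) scales areas by 2.
u-values: -7, -6, 2; range = 2 − (-7) = 9.
v-values: -1, 4, -14; range = 4 − (-14) = 18.
Area = (9 × 18) / 2 = 81.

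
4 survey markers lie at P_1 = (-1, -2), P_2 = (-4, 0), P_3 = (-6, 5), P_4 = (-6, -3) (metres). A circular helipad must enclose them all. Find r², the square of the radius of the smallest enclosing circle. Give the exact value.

19.24

The minimum enclosing circle is determined by three boundary points: P_1, P_3, P_4.
Their circumcentre is (-4.2, 1) with r² = 19.24.
The farthest remaining point P_2 is at distance² 1.04 ≤ 19.24.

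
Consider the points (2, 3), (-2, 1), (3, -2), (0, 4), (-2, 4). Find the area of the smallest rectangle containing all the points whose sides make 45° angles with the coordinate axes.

In coordinates u = x + y, v = x − y the rectangle is axis-aligned; the map (x,y)→(u,v) scales areas by 2.
u-values: 5, -1, 1, 4, 2; range = 5 − (-1) = 6.
v-values: -1, -3, 5, -4, -6; range = 5 − (-6) = 11.
Area = (6 × 11) / 2 = 33.

33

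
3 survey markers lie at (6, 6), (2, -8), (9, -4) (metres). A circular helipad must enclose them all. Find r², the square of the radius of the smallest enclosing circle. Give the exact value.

53

Call the three points A, B, C in the order given.
Side lengths²: AB² = 212, AC² = 109, BC² = 65.
Since AB² = 212 ≥ 109 + 65 = 174, the angle opposite AB is not acute, so the smallest enclosing circle has AB as diameter.
Centre = midpoint of AB = (4, -1), r² = 212/4 = 53.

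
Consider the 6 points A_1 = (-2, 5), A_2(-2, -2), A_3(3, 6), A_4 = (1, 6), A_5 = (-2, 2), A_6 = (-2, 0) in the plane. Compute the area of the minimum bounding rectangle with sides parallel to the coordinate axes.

x ranges over [-2, 3], width 5.
y ranges over [-2, 6], height 8.
Area = 5 × 8 = 40.

40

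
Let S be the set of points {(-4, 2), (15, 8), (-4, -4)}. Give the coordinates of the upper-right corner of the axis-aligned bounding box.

x-range [-4, 15], y-range [-4, 8].
The upper-right corner is (15, 8).

(15, 8)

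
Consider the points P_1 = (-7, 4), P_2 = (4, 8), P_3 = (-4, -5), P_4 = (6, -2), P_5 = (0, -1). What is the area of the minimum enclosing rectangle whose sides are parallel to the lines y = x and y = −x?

In coordinates u = x + y, v = x − y the rectangle is axis-aligned; the map (x,y)→(u,v) scales areas by 2.
u-values: -3, 12, -9, 4, -1; range = 12 − (-9) = 21.
v-values: -11, -4, 1, 8, 1; range = 8 − (-11) = 19.
Area = (21 × 19) / 2 = 199.5.

199.5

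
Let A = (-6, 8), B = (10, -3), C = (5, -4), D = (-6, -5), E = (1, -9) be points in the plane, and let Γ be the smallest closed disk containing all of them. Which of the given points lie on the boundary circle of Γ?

By Welzl's lemma the MEC is supported by two points (diametrically opposite) or three points (on a circumcircle).
The minimum enclosing circle is determined by three boundary points: A, B, E.
Their circumcentre is (0.9, 0.9) with r² = 98.02.
The farthest remaining point D is at distance² 82.42 ≤ 98.02.
The points at distance exactly r from the centre are A, B, E — 3 points.

A, B, E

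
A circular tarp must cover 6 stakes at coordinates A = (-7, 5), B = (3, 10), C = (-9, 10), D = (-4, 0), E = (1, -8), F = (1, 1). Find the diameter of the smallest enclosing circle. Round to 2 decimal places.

The minimum enclosing circle is determined by three boundary points: B, C, E.
Their circumcentre is (-3, 14/9) with r² = 8692/81.
The farthest remaining point A is at distance² 2257/81 ≤ 8692/81.
Diameter = 2r = 2√(8692/81) ≈ 20.72.

20.72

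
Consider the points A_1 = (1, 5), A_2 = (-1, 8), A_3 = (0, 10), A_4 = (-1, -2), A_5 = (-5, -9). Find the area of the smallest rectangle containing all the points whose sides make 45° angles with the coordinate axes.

In coordinates u = x + y, v = x − y the rectangle is axis-aligned; the map (x,y)→(u,v) scales areas by 2.
u-values: 6, 7, 10, -3, -14; range = 10 − (-14) = 24.
v-values: -4, -9, -10, 1, 4; range = 4 − (-10) = 14.
Area = (24 × 14) / 2 = 168.

168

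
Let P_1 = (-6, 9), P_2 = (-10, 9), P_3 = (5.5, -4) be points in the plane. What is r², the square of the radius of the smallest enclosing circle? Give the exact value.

102.3125

Side lengths²: P_1P_2² = 16, P_1P_3² = 301.25, P_2P_3² = 409.25.
Since P_2P_3² = 409.25 ≥ 301.25 + 16 = 317.25, the angle opposite P_2P_3 is not acute, so the smallest enclosing circle has P_2P_3 as diameter.
Centre = midpoint of P_2P_3 = (-2.25, 2.5), r² = 409.25/4 = 102.3125.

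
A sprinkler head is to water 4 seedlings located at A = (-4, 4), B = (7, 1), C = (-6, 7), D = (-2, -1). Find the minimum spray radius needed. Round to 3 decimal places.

7.159

The minimum enclosing circle of a finite set is fixed by two of the points (as a diameter) or three (as a circumcircle).
The farthest pair is B–C with squared distance 205. The circle on this segment as diameter has centre (0.5, 4) and r² = 205/4 = 51.25.
Check A: distance² to centre = 20.25 ≤ 51.25, so it lies inside.
All remaining points lie in this disk, and no smaller disk contains both endpoints, so this is the minimum enclosing circle.
r = √(51.25) ≈ 7.159.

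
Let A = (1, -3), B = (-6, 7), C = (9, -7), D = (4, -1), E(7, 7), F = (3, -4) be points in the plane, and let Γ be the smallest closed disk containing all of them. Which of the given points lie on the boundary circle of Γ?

B, C

The minimum enclosing circle of a finite set is fixed by two of the points (as a diameter) or three (as a circumcircle).
The farthest pair is B–C with squared distance 421. The circle on this segment as diameter has centre (1.5, 0) and r² = 421/4 = 105.25.
Check A: distance² to centre = 9.25 ≤ 105.25, so it lies inside.
All remaining points lie in this disk, and no smaller disk contains both endpoints, so this is the minimum enclosing circle.
The points at distance exactly r from the centre are B, C — 2 points.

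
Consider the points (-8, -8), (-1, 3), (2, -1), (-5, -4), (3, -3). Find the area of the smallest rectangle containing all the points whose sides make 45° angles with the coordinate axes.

In coordinates u = x + y, v = x − y the rectangle is axis-aligned; the map (x,y)→(u,v) scales areas by 2.
u-values: -16, 2, 1, -9, 0; range = 2 − (-16) = 18.
v-values: 0, -4, 3, -1, 6; range = 6 − (-4) = 10.
Area = (18 × 10) / 2 = 90.

90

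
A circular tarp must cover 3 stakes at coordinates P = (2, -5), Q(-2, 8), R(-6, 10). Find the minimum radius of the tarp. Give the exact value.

8.5

Side lengths²: PQ² = 185, PR² = 289, QR² = 20.
Since PR² = 289 ≥ 185 + 20 = 205, the angle opposite PR is not acute, so the smallest enclosing circle has PR as diameter.
Centre = midpoint of PR = (-2, 2.5), r² = 289/4 = 72.25.
r = √(72.25) = 8.5.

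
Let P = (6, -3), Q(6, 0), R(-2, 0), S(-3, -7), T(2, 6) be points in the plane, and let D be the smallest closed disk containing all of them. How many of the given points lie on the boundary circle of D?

3

A smallest enclosing disk is always determined by at most three of the input points on its boundary.
The farthest pair is S–T with squared distance 194. The circle on this segment as diameter has centre (-0.5, -0.5) and r² = 194/4 = 48.5.
Check P: distance² to centre = 48.5 ≤ 48.5, so it lies inside.
All remaining points lie in this disk, and no smaller disk contains both endpoints, so this is the minimum enclosing circle.
The points at distance exactly r from the centre are P, S, T — 3 points.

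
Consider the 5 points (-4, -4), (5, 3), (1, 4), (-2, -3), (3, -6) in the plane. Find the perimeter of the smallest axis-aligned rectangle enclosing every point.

Width = max x − min x = 5 − (-4) = 9.
Height = max y − min y = 4 − (-6) = 10.
Perimeter = 2(9 + 10) = 38.

38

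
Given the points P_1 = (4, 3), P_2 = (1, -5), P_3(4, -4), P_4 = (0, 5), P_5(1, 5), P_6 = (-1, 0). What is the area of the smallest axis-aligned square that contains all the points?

100

The bounding box has width 5 and height 10.
An axis-aligned square enclosing the set must have side ≥ max(width, height).
So the minimum side is max(5, 10) = 10.
Area = 10² = 100.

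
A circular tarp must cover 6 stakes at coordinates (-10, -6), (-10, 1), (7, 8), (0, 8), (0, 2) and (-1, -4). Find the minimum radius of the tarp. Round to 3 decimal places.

11.011

The minimum enclosing circle of a finite set is fixed by two of the points (as a diameter) or three (as a circumcircle).
The farthest pair is (-10, -6)–(7, 8) with squared distance 485. The circle on this segment as diameter has centre (-1.5, 1) and r² = 485/4 = 121.25.
Check (-10, 1): distance² to centre = 72.25 ≤ 121.25, so it lies inside.
All remaining points lie in this disk, and no smaller disk contains both endpoints, so this is the minimum enclosing circle.
r = √(121.25) ≈ 11.011.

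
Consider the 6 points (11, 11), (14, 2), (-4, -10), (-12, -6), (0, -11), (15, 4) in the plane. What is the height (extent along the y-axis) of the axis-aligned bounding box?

22

max y = 11, min y = -11, so height = 22.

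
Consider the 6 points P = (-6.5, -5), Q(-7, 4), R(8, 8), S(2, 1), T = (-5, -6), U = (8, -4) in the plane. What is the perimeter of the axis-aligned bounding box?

58

Width = max x − min x = 8 − (-7) = 15.
Height = max y − min y = 8 − (-6) = 14.
Perimeter = 2(15 + 14) = 58.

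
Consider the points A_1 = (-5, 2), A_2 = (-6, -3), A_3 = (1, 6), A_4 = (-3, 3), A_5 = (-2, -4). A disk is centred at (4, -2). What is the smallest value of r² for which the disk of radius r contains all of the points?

The required radius is the distance from (4, -2) to the farthest point.
Squared distances: 97, 101, 73, 74, 40.
Maximum is 101, attained at A_2.

101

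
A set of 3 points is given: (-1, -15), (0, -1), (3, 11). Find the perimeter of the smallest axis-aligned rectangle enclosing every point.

Width = max x − min x = 3 − (-1) = 4.
Height = max y − min y = 11 − (-15) = 26.
Perimeter = 2(4 + 26) = 60.

60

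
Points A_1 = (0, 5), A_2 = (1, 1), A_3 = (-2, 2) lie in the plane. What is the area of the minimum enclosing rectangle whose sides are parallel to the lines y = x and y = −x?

In coordinates u = x + y, v = x − y the rectangle is axis-aligned; the map (x,y)→(u,v) scales areas by 2.
u-values: 5, 2, 0; range = 5 − 0 = 5.
v-values: -5, 0, -4; range = 0 − (-5) = 5.
Area = (5 × 5) / 2 = 12.5.

12.5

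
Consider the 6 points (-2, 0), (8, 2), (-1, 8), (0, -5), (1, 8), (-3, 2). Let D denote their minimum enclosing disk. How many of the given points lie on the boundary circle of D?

3

The minimum enclosing circle is determined by three boundary points: (8, 2), (-1, 8), (0, -5).
Their circumcentre is (93/74, 121/74) with r² = 124865/2738.
The farthest remaining point (1, 8) is at distance² 111101/2738 ≤ 124865/2738.
The points at distance exactly r from the centre are (8, 2), (-1, 8), (0, -5) — 3 points.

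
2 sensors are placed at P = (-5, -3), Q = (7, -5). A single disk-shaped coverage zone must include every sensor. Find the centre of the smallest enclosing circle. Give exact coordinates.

The smallest circle enclosing two points has them as diameter endpoints.
Centre = midpoint = (1, -4); r² = |PQ|²/4 = 148/4 = 37.
Centre = (1, -4).

(1, -4)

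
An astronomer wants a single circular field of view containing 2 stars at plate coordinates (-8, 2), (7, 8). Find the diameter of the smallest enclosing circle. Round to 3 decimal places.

16.155

The smallest circle enclosing two points has them as diameter endpoints.
Centre = midpoint = (-0.5, 5); r² = |(-8, 2)−(7, 8)|²/4 = 261/4 = 65.25.
Diameter = 2r = 2√(65.25) ≈ 16.155.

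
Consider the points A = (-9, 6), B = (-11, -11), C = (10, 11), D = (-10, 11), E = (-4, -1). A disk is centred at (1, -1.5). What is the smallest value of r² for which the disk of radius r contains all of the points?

The required radius is the distance from (1, -1.5) to the farthest point.
Squared distances: 156.25, 234.25, 237.25, 277.25, 25.25.
Maximum is 277.25, attained at D.

277.25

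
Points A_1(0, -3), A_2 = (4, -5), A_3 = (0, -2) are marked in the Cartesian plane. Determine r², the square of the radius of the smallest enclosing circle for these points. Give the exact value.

Side lengths²: A_1A_2² = 20, A_1A_3² = 1, A_2A_3² = 25.
Since A_2A_3² = 25 ≥ 20 + 1 = 21, the angle opposite A_2A_3 is not acute, so the smallest enclosing circle has A_2A_3 as diameter.
Centre = midpoint of A_2A_3 = (2, -3.5), r² = 25/4 = 6.25.

6.25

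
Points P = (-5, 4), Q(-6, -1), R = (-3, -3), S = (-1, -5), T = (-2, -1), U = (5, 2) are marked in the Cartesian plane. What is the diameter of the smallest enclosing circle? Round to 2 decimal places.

The minimum enclosing circle of a finite set is fixed by two of the points (as a diameter) or three (as a circumcircle).
The farthest pair is Q–U with squared distance 130. The circle on this segment as diameter has centre (-0.5, 0.5) and r² = 130/4 = 32.5.
Check P: distance² to centre = 32.5 ≤ 32.5, so it lies inside.
All remaining points lie in this disk, and no smaller disk contains both endpoints, so this is the minimum enclosing circle.
Diameter = 2r = 2√(32.5) ≈ 11.40.

11.40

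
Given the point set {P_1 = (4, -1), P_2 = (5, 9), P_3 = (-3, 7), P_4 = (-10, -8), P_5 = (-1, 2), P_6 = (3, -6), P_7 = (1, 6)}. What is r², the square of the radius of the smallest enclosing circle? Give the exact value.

A smallest enclosing disk is always determined by at most three of the input points on its boundary.
The farthest pair is P_2–P_4 with squared distance 514. The circle on this segment as diameter has centre (-2.5, 0.5) and r² = 514/4 = 128.5.
Check P_1: distance² to centre = 44.5 ≤ 128.5, so it lies inside.
All remaining points lie in this disk, and no smaller disk contains both endpoints, so this is the minimum enclosing circle.

128.5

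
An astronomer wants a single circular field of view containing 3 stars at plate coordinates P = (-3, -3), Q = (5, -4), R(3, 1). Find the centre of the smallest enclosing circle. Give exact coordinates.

(21/19, -101/38)

Side lengths²: PQ² = 65, PR² = 52, QR² = 29.
Since PQ² = 65 < 52 + 29 = 81, the triangle is acute, so the smallest enclosing circle is the circumcircle.
Circumcentre = (21/19, -101/38), r² = 24505/1444.
Centre = (21/19, -101/38).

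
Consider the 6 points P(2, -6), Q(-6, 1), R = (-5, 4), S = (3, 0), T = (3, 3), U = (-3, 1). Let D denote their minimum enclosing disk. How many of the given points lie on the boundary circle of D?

The farthest pair is P–R with squared distance 149. The circle on this segment as diameter has centre (-1.5, -1) and r² = 149/4 = 37.25.
Check Q: distance² to centre = 24.25 ≤ 37.25, so it lies inside.
All remaining points lie in this disk, and no smaller disk contains both endpoints, so this is the minimum enclosing circle.
The points at distance exactly r from the centre are P, R — 2 points.

2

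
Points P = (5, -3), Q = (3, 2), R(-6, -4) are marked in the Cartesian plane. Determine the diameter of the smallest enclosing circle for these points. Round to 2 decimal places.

Side lengths²: PQ² = 29, PR² = 122, QR² = 117.
Since PR² = 122 < 117 + 29 = 146, the triangle is acute, so the smallest enclosing circle is the circumcircle.
Circumcentre = (-23/38, -89/38), r² = 22997/722.
Diameter = 2r = 2√(22997/722) ≈ 11.29.

11.29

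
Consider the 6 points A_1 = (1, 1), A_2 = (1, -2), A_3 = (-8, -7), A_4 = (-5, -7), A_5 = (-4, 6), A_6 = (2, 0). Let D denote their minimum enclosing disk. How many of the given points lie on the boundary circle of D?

The minimum enclosing circle of a finite set is fixed by two of the points (as a diameter) or three (as a circumcircle).
The minimum enclosing circle is determined by three boundary points: A_3, A_5, A_6.
Their circumcentre is (-165/34, -29/34) with r² = 27565/578.
The farthest remaining point A_4 is at distance² 21853/578 ≤ 27565/578.
The points at distance exactly r from the centre are A_3, A_5, A_6 — 3 points.

3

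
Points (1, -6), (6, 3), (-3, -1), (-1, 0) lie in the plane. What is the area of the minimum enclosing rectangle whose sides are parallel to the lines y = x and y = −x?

63

In coordinates u = x + y, v = x − y the rectangle is axis-aligned; the map (x,y)→(u,v) scales areas by 2.
u-values: -5, 9, -4, -1; range = 9 − (-5) = 14.
v-values: 7, 3, -2, -1; range = 7 − (-2) = 9.
Area = (14 × 9) / 2 = 63.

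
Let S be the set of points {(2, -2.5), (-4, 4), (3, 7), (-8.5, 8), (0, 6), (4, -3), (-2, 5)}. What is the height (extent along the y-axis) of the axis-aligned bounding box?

11

max y = 8, min y = -3, so height = 11.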